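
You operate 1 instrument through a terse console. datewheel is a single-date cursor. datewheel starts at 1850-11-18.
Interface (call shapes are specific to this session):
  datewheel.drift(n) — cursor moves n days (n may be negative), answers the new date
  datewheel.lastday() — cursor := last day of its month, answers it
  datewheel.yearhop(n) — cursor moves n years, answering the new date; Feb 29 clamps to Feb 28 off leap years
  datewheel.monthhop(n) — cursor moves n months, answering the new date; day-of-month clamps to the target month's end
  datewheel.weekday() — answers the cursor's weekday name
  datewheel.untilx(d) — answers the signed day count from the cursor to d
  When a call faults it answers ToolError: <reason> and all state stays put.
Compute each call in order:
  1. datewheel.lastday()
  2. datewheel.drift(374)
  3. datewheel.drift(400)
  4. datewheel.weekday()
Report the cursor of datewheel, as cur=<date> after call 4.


→ datewheel.lastday()
← 1850-11-30
→ datewheel.drift(n: 374)
← 1851-12-09
→ datewheel.drift(n: 400)
← 1853-01-12
→ datewheel.weekday()
← Wednesday

Answer: cur=1853-01-12


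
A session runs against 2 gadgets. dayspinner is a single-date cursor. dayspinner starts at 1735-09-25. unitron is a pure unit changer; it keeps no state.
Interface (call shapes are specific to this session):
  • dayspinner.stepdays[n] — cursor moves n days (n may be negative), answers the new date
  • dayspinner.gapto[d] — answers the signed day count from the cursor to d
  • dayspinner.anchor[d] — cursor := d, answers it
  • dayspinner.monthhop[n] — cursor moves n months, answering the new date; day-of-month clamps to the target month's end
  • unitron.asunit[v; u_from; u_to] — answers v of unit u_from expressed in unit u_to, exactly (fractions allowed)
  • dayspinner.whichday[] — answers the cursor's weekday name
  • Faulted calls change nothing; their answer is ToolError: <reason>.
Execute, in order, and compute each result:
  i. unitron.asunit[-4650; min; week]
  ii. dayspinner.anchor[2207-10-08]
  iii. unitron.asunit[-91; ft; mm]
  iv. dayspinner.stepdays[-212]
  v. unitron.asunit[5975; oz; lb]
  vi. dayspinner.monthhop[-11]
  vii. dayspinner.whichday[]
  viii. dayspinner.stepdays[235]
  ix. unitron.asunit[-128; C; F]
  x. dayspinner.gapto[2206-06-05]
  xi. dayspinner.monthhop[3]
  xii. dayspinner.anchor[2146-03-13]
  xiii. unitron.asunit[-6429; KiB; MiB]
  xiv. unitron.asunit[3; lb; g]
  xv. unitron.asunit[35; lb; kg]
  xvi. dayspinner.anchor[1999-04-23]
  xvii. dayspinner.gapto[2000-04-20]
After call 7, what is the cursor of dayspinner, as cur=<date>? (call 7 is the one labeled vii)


Answer: cur=2206-04-10

Derivation:
[in] unitron.asunit -4650 min week
[out] -155/336
[in] dayspinner.anchor 2207-10-08
[out] 2207-10-08
[in] unitron.asunit -91 ft mm
[out] -138684/5
[in] dayspinner.stepdays -212
[out] 2207-03-10
[in] unitron.asunit 5975 oz lb
[out] 5975/16
[in] dayspinner.monthhop -11
[out] 2206-04-10
[in] dayspinner.whichday
[out] Thursday
[in] dayspinner.stepdays 235
[out] 2206-12-01
[in] unitron.asunit -128 C F
[out] -992/5
[in] dayspinner.gapto 2206-06-05
[out] -179
[in] dayspinner.monthhop 3
[out] 2207-03-01
[in] dayspinner.anchor 2146-03-13
[out] 2146-03-13
[in] unitron.asunit -6429 KiB MiB
[out] -6429/1024
[in] unitron.asunit 3 lb g
[out] 136077711/100000
[in] unitron.asunit 35 lb kg
[out] 317514659/20000000
[in] dayspinner.anchor 1999-04-23
[out] 1999-04-23
[in] dayspinner.gapto 2000-04-20
[out] 363


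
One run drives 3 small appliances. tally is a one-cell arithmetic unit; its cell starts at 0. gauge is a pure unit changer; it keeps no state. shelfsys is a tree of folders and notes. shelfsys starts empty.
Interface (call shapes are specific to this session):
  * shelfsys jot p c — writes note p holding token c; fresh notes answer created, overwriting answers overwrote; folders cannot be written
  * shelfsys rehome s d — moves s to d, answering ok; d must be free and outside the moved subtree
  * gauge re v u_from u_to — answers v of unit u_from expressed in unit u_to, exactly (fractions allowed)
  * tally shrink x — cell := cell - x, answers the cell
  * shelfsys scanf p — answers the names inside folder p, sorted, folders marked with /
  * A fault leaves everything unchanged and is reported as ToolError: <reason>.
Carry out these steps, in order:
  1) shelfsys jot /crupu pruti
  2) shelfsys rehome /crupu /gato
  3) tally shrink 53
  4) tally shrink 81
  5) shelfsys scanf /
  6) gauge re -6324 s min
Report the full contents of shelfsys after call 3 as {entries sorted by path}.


Answer: {gato=pruti}

Derivation:
-- shelfsys jot(p='/crupu', c='pruti') -> created
-- shelfsys rehome(s='/crupu', d='/gato') -> ok
-- tally shrink(x='53') -> -53
-- tally shrink(x='81') -> -134
-- shelfsys scanf(p='/') -> [gato]
-- gauge re(v='-6324', u_from='s', u_to='min') -> -527/5


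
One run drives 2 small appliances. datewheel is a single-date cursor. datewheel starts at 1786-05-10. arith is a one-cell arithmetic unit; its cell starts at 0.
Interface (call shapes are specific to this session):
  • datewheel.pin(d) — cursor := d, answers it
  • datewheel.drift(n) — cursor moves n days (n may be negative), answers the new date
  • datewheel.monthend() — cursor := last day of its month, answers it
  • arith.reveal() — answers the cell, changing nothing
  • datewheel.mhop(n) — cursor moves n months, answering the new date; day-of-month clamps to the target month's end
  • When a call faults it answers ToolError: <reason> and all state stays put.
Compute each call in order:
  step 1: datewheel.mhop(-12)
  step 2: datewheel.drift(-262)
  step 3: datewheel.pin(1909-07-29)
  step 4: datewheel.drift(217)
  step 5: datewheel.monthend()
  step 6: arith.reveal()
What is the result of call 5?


·→ datewheel.mhop(n: -12)
·← 1785-05-10
·→ datewheel.drift(n: -262)
·← 1784-08-21
·→ datewheel.pin(d: 1909-07-29)
·← 1909-07-29
·→ datewheel.drift(n: 217)
·← 1910-03-03
·→ datewheel.monthend()
·← 1910-03-31
·→ arith.reveal()
·← 0

Answer: 1910-03-31


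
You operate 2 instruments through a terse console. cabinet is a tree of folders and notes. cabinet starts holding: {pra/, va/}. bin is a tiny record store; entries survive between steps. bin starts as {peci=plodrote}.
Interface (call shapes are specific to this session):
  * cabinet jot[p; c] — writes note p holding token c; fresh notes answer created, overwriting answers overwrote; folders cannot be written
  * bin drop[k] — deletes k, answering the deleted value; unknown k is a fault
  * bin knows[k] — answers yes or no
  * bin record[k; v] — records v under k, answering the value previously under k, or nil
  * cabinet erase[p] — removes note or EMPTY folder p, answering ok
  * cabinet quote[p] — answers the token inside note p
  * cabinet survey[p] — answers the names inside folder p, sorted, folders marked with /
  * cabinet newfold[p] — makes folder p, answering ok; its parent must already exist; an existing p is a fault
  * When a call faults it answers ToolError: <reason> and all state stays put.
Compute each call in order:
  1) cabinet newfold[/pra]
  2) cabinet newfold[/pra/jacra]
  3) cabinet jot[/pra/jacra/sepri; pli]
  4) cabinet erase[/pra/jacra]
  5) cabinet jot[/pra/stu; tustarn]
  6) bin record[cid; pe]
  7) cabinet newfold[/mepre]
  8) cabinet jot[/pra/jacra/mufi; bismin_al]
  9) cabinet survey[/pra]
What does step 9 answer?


Answer: [jacra/, stu]

Derivation:
// 1. cabinet newfold(p→/pra) : ToolError: exists
// 2. cabinet newfold(p→/pra/jacra) : ok
// 3. cabinet jot(p→/pra/jacra/sepri, c→pli) : created
// 4. cabinet erase(p→/pra/jacra) : ToolError: not empty
// 5. cabinet jot(p→/pra/stu, c→tustarn) : created
// 6. bin record(k→cid, v→pe) : nil
// 7. cabinet newfold(p→/mepre) : ok
// 8. cabinet jot(p→/pra/jacra/mufi, c→bismin_al) : created
// 9. cabinet survey(p→/pra) : [jacra/, stu]


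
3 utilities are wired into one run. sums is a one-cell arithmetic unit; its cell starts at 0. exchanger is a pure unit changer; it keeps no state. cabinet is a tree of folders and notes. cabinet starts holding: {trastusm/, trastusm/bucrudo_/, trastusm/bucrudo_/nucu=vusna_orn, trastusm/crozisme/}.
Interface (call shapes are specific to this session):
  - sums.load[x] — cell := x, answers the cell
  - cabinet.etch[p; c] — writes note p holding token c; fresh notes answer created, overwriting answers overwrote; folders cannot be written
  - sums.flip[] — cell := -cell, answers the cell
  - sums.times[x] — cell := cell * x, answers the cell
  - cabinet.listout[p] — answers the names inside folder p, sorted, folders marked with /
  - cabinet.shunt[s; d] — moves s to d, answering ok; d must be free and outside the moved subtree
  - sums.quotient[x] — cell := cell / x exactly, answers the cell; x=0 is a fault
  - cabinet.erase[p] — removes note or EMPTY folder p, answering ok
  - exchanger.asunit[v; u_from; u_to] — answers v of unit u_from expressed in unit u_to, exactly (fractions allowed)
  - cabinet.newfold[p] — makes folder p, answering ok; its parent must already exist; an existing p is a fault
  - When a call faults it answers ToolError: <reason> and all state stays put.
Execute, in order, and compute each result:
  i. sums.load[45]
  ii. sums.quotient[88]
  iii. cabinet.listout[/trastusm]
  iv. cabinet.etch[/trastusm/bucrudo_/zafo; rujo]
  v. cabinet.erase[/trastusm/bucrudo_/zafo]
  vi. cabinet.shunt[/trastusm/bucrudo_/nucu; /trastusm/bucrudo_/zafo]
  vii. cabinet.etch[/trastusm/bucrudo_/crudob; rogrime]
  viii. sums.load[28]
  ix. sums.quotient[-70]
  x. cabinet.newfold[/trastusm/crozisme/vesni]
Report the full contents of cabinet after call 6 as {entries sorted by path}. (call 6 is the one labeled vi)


>> sums.load(x=45)
<< 45
>> sums.quotient(x=88)
<< 45/88
>> cabinet.listout(p=/trastusm)
<< [bucrudo_/, crozisme/]
>> cabinet.etch(p=/trastusm/bucrudo_/zafo, c=rujo)
<< created
>> cabinet.erase(p=/trastusm/bucrudo_/zafo)
<< ok
>> cabinet.shunt(s=/trastusm/bucrudo_/nucu, d=/trastusm/bucrudo_/zafo)
<< ok
>> cabinet.etch(p=/trastusm/bucrudo_/crudob, c=rogrime)
<< created
>> sums.load(x=28)
<< 28
>> sums.quotient(x=-70)
<< -2/5
>> cabinet.newfold(p=/trastusm/crozisme/vesni)
<< ok

Answer: {trastusm/, trastusm/bucrudo_/, trastusm/bucrudo_/zafo=vusna_orn, trastusm/crozisme/}


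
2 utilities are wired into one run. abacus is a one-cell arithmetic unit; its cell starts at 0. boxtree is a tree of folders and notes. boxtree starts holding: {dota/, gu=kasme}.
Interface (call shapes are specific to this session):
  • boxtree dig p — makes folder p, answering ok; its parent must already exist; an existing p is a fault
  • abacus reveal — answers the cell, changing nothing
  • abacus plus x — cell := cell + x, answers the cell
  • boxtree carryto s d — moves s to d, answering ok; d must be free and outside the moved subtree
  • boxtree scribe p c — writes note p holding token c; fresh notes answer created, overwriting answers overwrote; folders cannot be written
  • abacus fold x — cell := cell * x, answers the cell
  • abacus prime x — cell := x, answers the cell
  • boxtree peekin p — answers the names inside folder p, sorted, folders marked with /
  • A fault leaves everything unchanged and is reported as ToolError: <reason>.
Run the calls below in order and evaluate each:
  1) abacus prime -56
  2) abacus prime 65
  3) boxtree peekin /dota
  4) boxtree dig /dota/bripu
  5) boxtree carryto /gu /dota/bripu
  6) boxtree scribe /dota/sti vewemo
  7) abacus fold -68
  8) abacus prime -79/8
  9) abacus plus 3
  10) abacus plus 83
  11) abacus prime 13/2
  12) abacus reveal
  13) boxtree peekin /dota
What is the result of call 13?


Next I call abacus prime on x=-56, and observe -56.
I try abacus prime on x=65: 65.
I use boxtree peekin on p=/dota, yielding [].
I invoke boxtree dig on p=/dota/bripu, yielding ok.
Invoking boxtree carryto on s=/gu, d=/dota/bripu, and observe ToolError: exists.
I try boxtree scribe on p=/dota/sti, c=vewemo, and observe created.
Next I call abacus fold on x=-68, and get -4420.
Calling abacus prime on x=-79/8, and get -79/8.
Now I run abacus plus on x=3, and observe -55/8.
I call abacus plus on x=83, giving 609/8.
I call abacus prime on x=13/2, — result: 13/2.
I run abacus reveal(), and get 13/2.
I invoke boxtree peekin on p=/dota, → [bripu/, sti].

Answer: [bripu/, sti]


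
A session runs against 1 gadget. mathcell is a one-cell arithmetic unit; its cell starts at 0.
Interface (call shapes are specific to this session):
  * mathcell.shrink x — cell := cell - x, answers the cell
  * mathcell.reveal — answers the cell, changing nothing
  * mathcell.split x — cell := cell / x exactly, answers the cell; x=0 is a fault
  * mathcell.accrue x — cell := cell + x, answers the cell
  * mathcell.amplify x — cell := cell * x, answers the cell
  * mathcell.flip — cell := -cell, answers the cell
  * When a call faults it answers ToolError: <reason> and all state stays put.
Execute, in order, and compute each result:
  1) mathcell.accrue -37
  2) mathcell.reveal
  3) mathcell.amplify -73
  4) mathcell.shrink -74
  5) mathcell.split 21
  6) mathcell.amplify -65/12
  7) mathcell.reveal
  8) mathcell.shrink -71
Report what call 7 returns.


Answer: -60125/84

Derivation:
Then accrue passing x: -37, giving -37.
I run reveal(), which returns -37.
I use amplify passing x: -73, and get 2701.
Now I run shrink passing x: -74: 2775.
Calling split passing x: 21, and see 925/7.
Next I call amplify passing x: -65/12, which returns -60125/84.
Next I call reveal, which returns -60125/84.
Now I run shrink passing x: -71, giving -54161/84.


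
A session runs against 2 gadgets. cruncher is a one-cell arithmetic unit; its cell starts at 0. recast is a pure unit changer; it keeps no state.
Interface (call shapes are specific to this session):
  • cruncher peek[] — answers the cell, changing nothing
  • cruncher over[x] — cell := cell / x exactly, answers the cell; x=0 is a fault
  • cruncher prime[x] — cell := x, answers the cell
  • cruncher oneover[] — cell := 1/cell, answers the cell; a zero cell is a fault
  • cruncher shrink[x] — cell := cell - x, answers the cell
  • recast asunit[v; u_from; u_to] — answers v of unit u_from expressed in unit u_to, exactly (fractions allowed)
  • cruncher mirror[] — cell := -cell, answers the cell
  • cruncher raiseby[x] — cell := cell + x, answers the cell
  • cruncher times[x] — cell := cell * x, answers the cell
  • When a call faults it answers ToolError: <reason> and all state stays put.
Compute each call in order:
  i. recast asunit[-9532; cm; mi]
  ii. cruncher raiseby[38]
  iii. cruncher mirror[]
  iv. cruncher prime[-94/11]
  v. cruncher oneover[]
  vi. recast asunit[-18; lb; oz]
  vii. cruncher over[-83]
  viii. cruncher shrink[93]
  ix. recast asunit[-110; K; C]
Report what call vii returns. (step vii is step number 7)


[in] recast asunit v='-9532' u_from='cm' u_to='mi'
[out] -11915/201168
[in] cruncher raiseby x='38'
[out] 38
[in] cruncher mirror
[out] -38
[in] cruncher prime x='-94/11'
[out] -94/11
[in] cruncher oneover
[out] -11/94
[in] recast asunit v='-18' u_from='lb' u_to='oz'
[out] -288
[in] cruncher over x='-83'
[out] 11/7802
[in] cruncher shrink x='93'
[out] -725575/7802
[in] recast asunit v='-110' u_from='K' u_to='C'
[out] -7663/20

Answer: 11/7802


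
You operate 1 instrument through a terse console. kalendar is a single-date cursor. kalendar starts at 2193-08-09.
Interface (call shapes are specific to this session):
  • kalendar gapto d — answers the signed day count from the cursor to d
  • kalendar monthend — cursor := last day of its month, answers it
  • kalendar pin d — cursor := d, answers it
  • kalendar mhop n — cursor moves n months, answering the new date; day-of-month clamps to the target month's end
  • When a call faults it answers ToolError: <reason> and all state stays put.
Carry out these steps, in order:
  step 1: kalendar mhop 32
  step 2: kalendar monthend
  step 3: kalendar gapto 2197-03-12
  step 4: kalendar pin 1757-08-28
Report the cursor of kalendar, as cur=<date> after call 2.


Answer: cur=2196-04-30

Derivation:
==> kalendar mhop(n→32)
<== 2196-04-09
==> kalendar monthend()
<== 2196-04-30
==> kalendar gapto(d→2197-03-12)
<== 316
==> kalendar pin(d→1757-08-28)
<== 1757-08-28


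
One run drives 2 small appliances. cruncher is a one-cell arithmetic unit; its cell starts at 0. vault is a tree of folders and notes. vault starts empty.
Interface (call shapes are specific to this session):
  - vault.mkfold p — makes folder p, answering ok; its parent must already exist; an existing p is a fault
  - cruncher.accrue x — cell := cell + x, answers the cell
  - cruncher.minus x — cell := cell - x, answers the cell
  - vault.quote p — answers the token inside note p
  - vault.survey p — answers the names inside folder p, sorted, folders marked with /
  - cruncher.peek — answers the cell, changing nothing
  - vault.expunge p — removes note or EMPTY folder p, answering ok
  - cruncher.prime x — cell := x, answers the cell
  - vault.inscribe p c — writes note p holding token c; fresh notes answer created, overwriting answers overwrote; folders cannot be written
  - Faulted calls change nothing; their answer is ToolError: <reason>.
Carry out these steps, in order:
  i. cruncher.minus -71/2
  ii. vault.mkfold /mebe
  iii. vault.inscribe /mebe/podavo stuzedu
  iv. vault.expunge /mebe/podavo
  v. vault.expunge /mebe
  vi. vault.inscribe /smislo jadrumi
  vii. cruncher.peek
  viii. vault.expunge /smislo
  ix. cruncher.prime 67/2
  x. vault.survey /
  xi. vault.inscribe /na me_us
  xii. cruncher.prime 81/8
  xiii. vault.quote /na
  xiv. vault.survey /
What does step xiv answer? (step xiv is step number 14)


Answer: [na]

Derivation:
! minus(x=-71/2) => 71/2
! mkfold(p=/mebe) => ok
! inscribe(p=/mebe/podavo, c=stuzedu) => created
! expunge(p=/mebe/podavo) => ok
! expunge(p=/mebe) => ok
! inscribe(p=/smislo, c=jadrumi) => created
! peek() => 71/2
! expunge(p=/smislo) => ok
! prime(x=67/2) => 67/2
! survey(p=/) => []
! inscribe(p=/na, c=me_us) => created
! prime(x=81/8) => 81/8
! quote(p=/na) => me_us
! survey(p=/) => [na]


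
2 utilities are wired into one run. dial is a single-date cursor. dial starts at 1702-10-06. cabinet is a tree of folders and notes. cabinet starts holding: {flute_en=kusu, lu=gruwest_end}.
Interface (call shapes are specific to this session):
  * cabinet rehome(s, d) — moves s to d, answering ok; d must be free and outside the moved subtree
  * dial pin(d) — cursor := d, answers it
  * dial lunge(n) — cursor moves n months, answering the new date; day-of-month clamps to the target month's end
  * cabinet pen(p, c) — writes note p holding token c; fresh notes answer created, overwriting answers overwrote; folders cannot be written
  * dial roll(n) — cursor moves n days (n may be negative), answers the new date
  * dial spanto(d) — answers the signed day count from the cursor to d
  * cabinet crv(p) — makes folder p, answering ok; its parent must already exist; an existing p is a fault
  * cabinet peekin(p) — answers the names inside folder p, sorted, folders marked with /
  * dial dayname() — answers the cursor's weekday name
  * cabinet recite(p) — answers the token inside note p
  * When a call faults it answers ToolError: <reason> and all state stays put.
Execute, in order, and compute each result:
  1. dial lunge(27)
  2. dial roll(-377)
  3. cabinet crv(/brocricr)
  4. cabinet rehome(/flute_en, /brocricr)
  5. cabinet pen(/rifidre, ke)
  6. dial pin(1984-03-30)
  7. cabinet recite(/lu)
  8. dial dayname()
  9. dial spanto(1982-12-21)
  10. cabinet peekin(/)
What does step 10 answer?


>>> dial lunge n='27'
= 1705-01-06
>>> dial roll n='-377'
= 1703-12-26
>>> cabinet crv p='/brocricr'
= ok
>>> cabinet rehome s='/flute_en' d='/brocricr'
= ToolError: exists
>>> cabinet pen p='/rifidre' c='ke'
= created
>>> dial pin d='1984-03-30'
= 1984-03-30
>>> cabinet recite p='/lu'
= gruwest_end
>>> dial dayname
= Friday
>>> dial spanto d='1982-12-21'
= -465
>>> cabinet peekin p='/'
= [brocricr/, flute_en, lu, rifidre]

Answer: [brocricr/, flute_en, lu, rifidre]


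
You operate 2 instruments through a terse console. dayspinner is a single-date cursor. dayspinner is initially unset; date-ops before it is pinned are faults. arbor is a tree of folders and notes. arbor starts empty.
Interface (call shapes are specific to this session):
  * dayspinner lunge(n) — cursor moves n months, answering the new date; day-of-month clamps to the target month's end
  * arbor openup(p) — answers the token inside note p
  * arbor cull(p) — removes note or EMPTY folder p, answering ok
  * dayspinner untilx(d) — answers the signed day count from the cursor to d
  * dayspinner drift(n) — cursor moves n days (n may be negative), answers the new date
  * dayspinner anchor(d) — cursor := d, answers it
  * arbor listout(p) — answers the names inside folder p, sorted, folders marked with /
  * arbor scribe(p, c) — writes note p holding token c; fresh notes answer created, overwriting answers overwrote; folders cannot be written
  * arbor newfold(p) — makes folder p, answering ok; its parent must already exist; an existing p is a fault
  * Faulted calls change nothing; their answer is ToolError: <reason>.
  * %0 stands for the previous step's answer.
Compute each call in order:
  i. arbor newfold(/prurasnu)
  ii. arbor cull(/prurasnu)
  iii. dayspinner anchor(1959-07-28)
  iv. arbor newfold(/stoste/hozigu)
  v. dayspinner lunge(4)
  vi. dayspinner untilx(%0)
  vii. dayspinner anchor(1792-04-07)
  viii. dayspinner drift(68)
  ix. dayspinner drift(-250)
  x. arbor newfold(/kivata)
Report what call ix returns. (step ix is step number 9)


Answer: 1791-10-08

Derivation:
-- 1. arbor newfold(p=/prurasnu) ~> ok
-- 2. arbor cull(p=/prurasnu) ~> ok
-- 3. dayspinner anchor(d=1959-07-28) ~> 1959-07-28
-- 4. arbor newfold(p=/stoste/hozigu) ~> ToolError: no parent
-- 5. dayspinner lunge(n=4) ~> 1959-11-28
-- 6. dayspinner untilx(d=%0) ~> 0
-- 7. dayspinner anchor(d=1792-04-07) ~> 1792-04-07
-- 8. dayspinner drift(n=68) ~> 1792-06-14
-- 9. dayspinner drift(n=-250) ~> 1791-10-08
-- 10. arbor newfold(p=/kivata) ~> ok


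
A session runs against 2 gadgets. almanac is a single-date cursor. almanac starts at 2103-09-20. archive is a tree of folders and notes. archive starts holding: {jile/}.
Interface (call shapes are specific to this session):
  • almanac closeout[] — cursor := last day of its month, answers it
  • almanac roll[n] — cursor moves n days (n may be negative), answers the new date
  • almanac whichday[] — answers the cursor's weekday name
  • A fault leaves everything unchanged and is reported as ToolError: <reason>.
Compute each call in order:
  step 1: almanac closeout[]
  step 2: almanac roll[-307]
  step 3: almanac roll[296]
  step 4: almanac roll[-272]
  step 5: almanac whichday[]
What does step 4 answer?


Answer: 2102-12-21

Derivation:
→ almanac closeout()
← 2103-09-30
→ almanac roll(n='-307')
← 2102-11-27
→ almanac roll(n='296')
← 2103-09-19
→ almanac roll(n='-272')
← 2102-12-21
→ almanac whichday()
← Thursday


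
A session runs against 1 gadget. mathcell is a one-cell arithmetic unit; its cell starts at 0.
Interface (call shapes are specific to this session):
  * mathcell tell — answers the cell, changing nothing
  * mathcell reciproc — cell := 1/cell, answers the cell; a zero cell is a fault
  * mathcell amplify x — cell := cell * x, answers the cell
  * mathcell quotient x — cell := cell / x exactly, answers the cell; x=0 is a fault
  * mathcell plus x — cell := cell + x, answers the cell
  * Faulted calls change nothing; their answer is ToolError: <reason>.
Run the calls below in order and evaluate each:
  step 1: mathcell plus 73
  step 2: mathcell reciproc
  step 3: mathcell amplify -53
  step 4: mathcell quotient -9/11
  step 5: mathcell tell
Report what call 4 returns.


$ mathcell plus x='73'
:: 73
$ mathcell reciproc
:: 1/73
$ mathcell amplify x='-53'
:: -53/73
$ mathcell quotient x='-9/11'
:: 583/657
$ mathcell tell
:: 583/657

Answer: 583/657


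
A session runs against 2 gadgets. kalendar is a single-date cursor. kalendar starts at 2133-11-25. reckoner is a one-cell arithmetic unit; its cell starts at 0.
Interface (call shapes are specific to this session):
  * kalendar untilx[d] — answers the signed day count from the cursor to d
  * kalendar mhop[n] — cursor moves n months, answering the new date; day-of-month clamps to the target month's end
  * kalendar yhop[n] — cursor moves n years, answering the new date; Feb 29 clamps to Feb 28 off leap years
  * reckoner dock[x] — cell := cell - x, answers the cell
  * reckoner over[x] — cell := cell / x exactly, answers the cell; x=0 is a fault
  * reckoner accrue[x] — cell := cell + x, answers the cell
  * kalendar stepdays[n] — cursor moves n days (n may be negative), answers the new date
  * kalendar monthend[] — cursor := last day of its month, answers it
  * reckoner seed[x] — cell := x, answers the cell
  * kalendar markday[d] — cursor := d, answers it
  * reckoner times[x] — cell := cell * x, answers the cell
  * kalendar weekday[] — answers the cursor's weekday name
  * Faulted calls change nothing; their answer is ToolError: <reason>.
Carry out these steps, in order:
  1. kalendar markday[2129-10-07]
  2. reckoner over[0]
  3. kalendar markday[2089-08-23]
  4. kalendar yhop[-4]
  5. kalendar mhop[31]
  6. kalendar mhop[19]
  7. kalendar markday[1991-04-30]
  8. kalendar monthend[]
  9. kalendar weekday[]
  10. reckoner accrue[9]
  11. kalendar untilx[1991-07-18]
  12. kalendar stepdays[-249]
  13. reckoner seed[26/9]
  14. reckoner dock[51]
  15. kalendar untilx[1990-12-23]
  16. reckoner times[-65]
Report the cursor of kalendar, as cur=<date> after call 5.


Answer: cur=2088-03-23

Derivation:
I run kalendar markday using d→2129-10-07, → 2129-10-07.
I use reckoner over using x→0, and get ToolError: division by zero.
Then kalendar markday using d→2089-08-23, giving 2089-08-23.
Invoking kalendar yhop using n→-4, and get 2085-08-23.
Using kalendar mhop using n→31, and observe 2088-03-23.
I use kalendar mhop using n→19, and get 2089-10-23.
I try kalendar markday using d→1991-04-30, — result: 1991-04-30.
Then kalendar monthend(), which returns 1991-04-30.
Next I call kalendar weekday, → Tuesday.
Next I call reckoner accrue using x→9, — result: 9.
Now I run kalendar untilx using d→1991-07-18, giving 79.
Then kalendar stepdays using n→-249, and see 1990-08-24.
Invoking reckoner seed using x→26/9, which returns 26/9.
Next I call reckoner dock using x→51, and observe -433/9.
Using kalendar untilx using d→1990-12-23, which returns 121.
Now I run reckoner times using x→-65, yielding 28145/9.


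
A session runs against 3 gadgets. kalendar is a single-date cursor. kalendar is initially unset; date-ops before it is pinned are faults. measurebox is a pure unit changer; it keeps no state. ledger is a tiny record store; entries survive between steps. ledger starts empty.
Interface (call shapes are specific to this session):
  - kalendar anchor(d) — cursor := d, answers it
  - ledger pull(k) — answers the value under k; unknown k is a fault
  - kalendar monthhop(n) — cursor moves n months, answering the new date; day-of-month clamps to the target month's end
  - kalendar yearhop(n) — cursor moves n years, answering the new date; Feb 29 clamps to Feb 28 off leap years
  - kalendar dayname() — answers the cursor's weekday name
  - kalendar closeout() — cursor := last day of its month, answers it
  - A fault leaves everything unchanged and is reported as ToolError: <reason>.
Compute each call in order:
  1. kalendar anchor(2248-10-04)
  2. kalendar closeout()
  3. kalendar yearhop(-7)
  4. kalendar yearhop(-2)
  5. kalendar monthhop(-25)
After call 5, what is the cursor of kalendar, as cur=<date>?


[in] kalendar anchor 2248-10-04
  2248-10-04
[in] kalendar closeout
  2248-10-31
[in] kalendar yearhop -7
  2241-10-31
[in] kalendar yearhop -2
  2239-10-31
[in] kalendar monthhop -25
  2237-09-30

Answer: cur=2237-09-30


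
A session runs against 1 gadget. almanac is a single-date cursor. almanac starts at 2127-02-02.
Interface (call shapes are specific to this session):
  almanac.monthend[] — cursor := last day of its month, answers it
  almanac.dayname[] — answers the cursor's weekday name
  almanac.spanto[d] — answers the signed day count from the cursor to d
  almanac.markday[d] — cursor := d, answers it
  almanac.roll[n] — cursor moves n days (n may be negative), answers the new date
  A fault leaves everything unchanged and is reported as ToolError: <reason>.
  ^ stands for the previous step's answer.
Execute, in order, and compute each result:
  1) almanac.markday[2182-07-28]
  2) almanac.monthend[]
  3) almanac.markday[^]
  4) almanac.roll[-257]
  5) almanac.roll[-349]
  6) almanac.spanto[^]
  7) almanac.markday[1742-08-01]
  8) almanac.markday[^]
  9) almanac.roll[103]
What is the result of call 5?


Answer: 2180-12-02

Derivation:
Act: almanac.markday[d: 2182-07-28]
Obs: 2182-07-28
Act: almanac.monthend[]
Obs: 2182-07-31
Act: almanac.markday[d: ^]
Obs: 2182-07-31
Act: almanac.roll[n: -257]
Obs: 2181-11-16
Act: almanac.roll[n: -349]
Obs: 2180-12-02
Act: almanac.spanto[d: ^]
Obs: 0
Act: almanac.markday[d: 1742-08-01]
Obs: 1742-08-01
Act: almanac.markday[d: ^]
Obs: 1742-08-01
Act: almanac.roll[n: 103]
Obs: 1742-11-12


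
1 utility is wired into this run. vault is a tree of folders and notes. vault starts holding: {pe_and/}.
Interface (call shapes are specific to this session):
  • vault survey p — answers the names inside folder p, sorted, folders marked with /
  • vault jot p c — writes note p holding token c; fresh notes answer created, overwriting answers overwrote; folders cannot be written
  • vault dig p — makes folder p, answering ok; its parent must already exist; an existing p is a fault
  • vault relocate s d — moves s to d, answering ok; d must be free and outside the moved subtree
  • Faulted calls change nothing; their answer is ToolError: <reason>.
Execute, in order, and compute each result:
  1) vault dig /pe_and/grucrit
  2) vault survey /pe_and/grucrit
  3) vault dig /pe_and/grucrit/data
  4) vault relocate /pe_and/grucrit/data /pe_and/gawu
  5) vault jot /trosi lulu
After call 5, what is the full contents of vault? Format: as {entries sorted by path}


Calling vault dig using p='/pe_and/grucrit', yielding ok.
Calling vault survey using p='/pe_and/grucrit', and see [].
I call vault dig using p='/pe_and/grucrit/data', yielding ok.
Invoking vault relocate using s='/pe_and/grucrit/data', d='/pe_and/gawu', yielding ok.
Calling vault jot using p='/trosi', c='lulu', and get created.

Answer: {pe_and/, pe_and/gawu/, pe_and/grucrit/, trosi=lulu}


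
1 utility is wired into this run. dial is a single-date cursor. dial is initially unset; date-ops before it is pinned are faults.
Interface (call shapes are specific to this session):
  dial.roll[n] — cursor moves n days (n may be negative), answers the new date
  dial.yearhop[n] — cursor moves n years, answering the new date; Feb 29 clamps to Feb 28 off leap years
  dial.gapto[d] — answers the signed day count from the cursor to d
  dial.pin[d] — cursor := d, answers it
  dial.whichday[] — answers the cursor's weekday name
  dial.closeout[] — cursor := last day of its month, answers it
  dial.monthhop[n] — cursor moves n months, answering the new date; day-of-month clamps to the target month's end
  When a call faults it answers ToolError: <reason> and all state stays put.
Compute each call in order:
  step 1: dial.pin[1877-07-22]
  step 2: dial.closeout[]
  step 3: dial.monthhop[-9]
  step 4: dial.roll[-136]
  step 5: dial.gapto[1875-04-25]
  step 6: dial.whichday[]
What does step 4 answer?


Answer: 1876-06-17

Derivation:
Invoking pin with d→1877-07-22, giving 1877-07-22.
Then closeout, yielding 1877-07-31.
Invoking monthhop with n→-9, → 1876-10-31.
I try roll with n→-136, which returns 1876-06-17.
Next I call gapto with d→1875-04-25, — result: -419.
I invoke whichday, giving Saturday.


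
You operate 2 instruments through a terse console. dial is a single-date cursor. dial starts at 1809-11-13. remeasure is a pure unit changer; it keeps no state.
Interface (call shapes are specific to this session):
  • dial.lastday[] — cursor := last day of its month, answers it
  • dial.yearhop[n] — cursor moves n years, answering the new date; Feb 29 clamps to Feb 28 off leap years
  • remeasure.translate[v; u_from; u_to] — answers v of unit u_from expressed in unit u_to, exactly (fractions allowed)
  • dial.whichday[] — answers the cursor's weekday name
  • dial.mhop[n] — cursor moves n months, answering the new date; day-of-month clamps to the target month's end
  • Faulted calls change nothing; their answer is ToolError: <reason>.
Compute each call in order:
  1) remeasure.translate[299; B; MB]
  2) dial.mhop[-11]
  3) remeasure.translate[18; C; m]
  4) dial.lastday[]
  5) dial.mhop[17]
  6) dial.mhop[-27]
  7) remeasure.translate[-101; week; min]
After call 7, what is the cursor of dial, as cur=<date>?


// 1. translate(v='299', u_from='B', u_to='MB') => 299/1000000
// 2. mhop(n='-11') => 1808-12-13
// 3. translate(v='18', u_from='C', u_to='m') => ToolError: incompatible units
// 4. lastday() => 1808-12-31
// 5. mhop(n='17') => 1810-05-31
// 6. mhop(n='-27') => 1808-02-29
// 7. translate(v='-101', u_from='week', u_to='min') => -1018080

Answer: cur=1808-02-29


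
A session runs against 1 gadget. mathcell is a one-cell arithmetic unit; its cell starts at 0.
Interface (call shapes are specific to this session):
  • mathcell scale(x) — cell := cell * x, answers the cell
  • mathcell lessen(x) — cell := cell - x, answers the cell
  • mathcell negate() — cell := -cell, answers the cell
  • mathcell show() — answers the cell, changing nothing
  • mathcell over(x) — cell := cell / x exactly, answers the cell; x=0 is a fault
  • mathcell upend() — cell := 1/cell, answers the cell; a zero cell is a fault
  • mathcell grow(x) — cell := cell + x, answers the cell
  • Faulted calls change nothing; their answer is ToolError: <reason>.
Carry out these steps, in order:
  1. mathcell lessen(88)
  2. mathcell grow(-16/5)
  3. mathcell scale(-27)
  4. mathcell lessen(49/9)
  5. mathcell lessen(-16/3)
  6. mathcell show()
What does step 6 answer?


Answer: 110803/45

Derivation:
I call mathcell lessen on x=88, and see -88.
Then mathcell grow on x=-16/5, and see -456/5.
I use mathcell scale on x=-27, which returns 12312/5.
I call mathcell lessen on x=49/9, giving 110563/45.
Invoking mathcell lessen on x=-16/3: 110803/45.
Invoking mathcell show(), which returns 110803/45.


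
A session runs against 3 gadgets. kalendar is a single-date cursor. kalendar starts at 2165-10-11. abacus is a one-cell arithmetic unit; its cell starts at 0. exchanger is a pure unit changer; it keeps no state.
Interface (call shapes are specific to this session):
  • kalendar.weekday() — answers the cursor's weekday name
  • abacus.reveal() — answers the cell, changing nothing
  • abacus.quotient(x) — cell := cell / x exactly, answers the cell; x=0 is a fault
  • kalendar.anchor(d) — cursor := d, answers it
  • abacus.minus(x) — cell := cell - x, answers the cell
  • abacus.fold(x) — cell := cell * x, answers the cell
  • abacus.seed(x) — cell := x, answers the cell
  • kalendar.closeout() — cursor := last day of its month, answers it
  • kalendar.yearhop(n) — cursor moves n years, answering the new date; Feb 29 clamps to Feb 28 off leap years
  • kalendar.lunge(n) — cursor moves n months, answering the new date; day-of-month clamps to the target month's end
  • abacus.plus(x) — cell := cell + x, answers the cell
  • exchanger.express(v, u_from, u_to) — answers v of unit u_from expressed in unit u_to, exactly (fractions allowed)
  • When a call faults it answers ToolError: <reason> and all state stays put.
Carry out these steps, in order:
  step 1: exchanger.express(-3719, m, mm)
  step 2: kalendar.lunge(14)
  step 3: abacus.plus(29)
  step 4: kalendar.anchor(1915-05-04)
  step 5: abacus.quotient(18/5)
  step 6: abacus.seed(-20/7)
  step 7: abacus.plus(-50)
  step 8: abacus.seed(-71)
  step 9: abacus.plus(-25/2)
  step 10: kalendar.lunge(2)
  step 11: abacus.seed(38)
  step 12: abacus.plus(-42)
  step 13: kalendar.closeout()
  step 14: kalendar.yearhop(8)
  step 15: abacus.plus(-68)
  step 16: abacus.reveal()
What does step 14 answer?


I use express with -3719, m, mm, and get -3719000.
Calling lunge with 14, and get 2166-12-11.
I try plus with 29, and observe 29.
Next I call anchor with 1915-05-04, which returns 1915-05-04.
Using quotient with 18/5, and observe 145/18.
Now I run seed with -20/7, — result: -20/7.
I invoke plus with -50, — result: -370/7.
Using seed with -71, giving -71.
I invoke plus with -25/2: -167/2.
Next I call lunge with 2, — result: 1915-07-04.
Next I call seed with 38, and get 38.
Then plus with -42, and get -4.
Using closeout, — result: 1915-07-31.
Invoking yearhop with 8, giving 1923-07-31.
I use plus with -68, → -72.
I run reveal: -72.

Answer: 1923-07-31


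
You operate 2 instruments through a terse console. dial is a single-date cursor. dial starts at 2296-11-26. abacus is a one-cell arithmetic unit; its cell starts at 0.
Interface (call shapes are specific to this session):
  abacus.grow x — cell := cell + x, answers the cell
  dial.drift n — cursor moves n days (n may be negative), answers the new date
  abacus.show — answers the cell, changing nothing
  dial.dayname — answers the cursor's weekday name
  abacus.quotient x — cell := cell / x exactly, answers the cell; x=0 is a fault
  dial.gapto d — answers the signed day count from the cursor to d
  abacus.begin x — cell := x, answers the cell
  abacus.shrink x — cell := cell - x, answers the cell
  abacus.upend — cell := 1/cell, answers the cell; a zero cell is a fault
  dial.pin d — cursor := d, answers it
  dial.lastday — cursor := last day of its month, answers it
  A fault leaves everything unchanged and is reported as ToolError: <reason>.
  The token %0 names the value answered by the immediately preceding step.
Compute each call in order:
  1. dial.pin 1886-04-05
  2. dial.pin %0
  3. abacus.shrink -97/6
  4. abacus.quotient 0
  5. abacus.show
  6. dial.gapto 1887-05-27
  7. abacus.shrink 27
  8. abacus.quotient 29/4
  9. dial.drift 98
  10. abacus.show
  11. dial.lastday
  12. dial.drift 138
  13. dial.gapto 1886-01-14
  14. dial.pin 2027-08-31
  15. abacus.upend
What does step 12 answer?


I use pin using 1886-04-05, — result: 1886-04-05.
I call pin using %0, → 1886-04-05.
Calling shrink using -97/6, and observe 97/6.
Then quotient using 0: ToolError: division by zero.
Invoking show(), → 97/6.
Now I run gapto using 1887-05-27, and get 417.
I invoke shrink using 27: -65/6.
I invoke quotient using 29/4, — result: -130/87.
Invoking drift using 98, giving 1886-07-12.
I invoke show(), → -130/87.
I invoke lastday(), giving 1886-07-31.
Calling drift using 138, — result: 1886-12-16.
I invoke gapto using 1886-01-14: -336.
Using pin using 2027-08-31, and observe 2027-08-31.
I call upend, and observe -87/130.

Answer: 1886-12-16


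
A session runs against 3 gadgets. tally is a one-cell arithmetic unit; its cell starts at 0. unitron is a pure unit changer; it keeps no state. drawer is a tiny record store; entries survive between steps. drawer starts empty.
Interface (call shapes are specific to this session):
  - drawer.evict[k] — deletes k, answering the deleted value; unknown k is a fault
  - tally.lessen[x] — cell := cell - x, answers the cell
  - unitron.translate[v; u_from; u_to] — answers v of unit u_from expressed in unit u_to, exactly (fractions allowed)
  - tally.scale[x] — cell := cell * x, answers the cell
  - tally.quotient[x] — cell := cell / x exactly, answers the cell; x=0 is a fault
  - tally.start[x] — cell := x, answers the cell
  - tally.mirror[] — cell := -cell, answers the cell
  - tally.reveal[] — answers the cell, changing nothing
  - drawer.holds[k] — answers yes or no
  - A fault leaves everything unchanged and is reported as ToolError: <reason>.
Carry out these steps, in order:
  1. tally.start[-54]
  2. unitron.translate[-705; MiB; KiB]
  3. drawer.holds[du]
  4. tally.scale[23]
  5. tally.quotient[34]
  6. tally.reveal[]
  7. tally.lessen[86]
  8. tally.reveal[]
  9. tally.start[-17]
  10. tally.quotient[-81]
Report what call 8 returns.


Answer: -2083/17

Derivation:
CALL tally.start[x: -54]
RET  -54
CALL unitron.translate[v: -705; u_from: MiB; u_to: KiB]
RET  -721920
CALL drawer.holds[k: du]
RET  no
CALL tally.scale[x: 23]
RET  -1242
CALL tally.quotient[x: 34]
RET  -621/17
CALL tally.reveal[]
RET  -621/17
CALL tally.lessen[x: 86]
RET  -2083/17
CALL tally.reveal[]
RET  -2083/17
CALL tally.start[x: -17]
RET  -17
CALL tally.quotient[x: -81]
RET  17/81
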